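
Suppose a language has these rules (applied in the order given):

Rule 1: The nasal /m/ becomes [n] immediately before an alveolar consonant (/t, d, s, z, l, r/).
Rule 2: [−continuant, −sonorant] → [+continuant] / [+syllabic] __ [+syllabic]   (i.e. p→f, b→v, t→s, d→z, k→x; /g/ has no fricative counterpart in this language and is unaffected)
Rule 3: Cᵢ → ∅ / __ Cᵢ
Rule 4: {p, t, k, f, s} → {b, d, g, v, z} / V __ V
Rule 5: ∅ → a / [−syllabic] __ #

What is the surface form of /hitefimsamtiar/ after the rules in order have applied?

Rule 1 (nasal place assimilation): /m/ precedes the alveolar consonant /s/, so it assimilates in place to [n]. /m/ precedes the alveolar consonant /t/, so it assimilates in place to [n]. /hitefimsamtiar/ → hitefinsantiar.
Rule 2 (intervocalic spirantization): /t/ is a stop between vowels /i/ and /e/, so it spirantizes to the fricative [s]. /hitefinsantiar/ → hisefinsantiar.
Rule 3 (degemination): no segment meets the environment; /hisefinsantiar/ is unchanged.
Rule 4 (intervocalic voicing): /s/ is a voiceless obstruent between vowels /i/ and /e/, so it voices to [z]. /f/ is a voiceless obstruent between vowels /e/ and /i/, so it voices to [v]. /hisefinsantiar/ → hizevinsantiar.
Rule 5 (final a-epenthesis): the form ends in the consonant /r/, so [a] is inserted word-finally. /hizevinsantiar/ → hizevinsantiara.

hizevinsantiara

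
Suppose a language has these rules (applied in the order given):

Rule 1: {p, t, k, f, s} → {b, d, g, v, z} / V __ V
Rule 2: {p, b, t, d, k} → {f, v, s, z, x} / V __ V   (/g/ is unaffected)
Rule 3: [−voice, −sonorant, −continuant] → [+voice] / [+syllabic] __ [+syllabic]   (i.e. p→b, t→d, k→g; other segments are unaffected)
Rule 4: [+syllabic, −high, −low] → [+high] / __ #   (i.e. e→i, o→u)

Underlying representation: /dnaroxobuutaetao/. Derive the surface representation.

dnaroxovuuzaezau

Rule 1 (intervocalic voicing): /t/ is a voiceless obstruent between vowels /u/ and /a/, so it voices to [d]. /t/ is a voiceless obstruent between vowels /e/ and /a/, so it voices to [d]. /dnaroxobuutaetao/ → dnaroxobuudaedao.
Rule 2 (intervocalic spirantization): /b/ is a stop between vowels /o/ and /u/, so it spirantizes to the fricative [v]. /d/ is a stop between vowels /u/ and /a/, so it spirantizes to the fricative [z]. /d/ is a stop between vowels /e/ and /a/, so it spirantizes to the fricative [z]. /dnaroxobuudaedao/ → dnaroxovuuzaezao.
Rule 3 (intervocalic voicing): no segment meets the environment; /dnaroxovuuzaezao/ is unchanged.
Rule 4 (final vowel raising): /o/ is a mid vowel in word-final position, so it raises to [u]. /dnaroxovuuzaezao/ → dnaroxovuuzaezau.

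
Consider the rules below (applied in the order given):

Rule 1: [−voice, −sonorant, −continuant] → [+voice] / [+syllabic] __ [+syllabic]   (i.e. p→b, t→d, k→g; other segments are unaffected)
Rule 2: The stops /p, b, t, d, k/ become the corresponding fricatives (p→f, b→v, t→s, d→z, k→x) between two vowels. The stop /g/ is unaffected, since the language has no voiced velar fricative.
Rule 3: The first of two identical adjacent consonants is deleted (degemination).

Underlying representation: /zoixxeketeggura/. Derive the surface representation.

zoixegezegura

Rule 1 (intervocalic voicing): /k/ is a voiceless stop between vowels /e/ and /e/, so it voices to [g]. /t/ is a voiceless stop between vowels /e/ and /e/, so it voices to [d]. /zoixxeketeggura/ → zoixxegedeggura.
Rule 2 (intervocalic spirantization): /d/ is a stop between vowels /e/ and /e/, so it spirantizes to the fricative [z]. /zoixxegedeggura/ → zoixxegezeggura.
Rule 3 (degemination): /xx/ is a geminate; the first /x/ deletes. /gg/ is a geminate; the first /g/ deletes. /zoixxegezeggura/ → zoixegezegura.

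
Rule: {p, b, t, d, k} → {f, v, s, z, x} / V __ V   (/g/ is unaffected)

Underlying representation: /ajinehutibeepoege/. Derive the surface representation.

/t/ is a stop between vowels /u/ and /i/, so it spirantizes to the fricative [s].
/b/ is a stop between vowels /i/ and /e/, so it spirantizes to the fricative [v].
/p/ is a stop between vowels /e/ and /o/, so it spirantizes to the fricative [f].
Surface form: [ajinehusiveefoege].

ajinehusiveefoege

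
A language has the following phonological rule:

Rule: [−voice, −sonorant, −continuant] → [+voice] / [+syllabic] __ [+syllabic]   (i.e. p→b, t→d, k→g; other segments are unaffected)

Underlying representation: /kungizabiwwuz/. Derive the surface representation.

No segment of /kungizabiwwuz/ meets the structural description of the rule, so the form surfaces unchanged.

kungizabiwwuz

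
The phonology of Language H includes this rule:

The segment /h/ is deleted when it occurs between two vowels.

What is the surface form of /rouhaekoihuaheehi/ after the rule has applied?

/h/ occurs between vowels /u/ and /a/, so it deletes.
/h/ occurs between vowels /i/ and /u/, so it deletes.
/h/ occurs between vowels /a/ and /e/, so it deletes.
/h/ occurs between vowels /e/ and /i/, so it deletes.
Surface form: [rouaekoiuaeei].

rouaekoiuaeei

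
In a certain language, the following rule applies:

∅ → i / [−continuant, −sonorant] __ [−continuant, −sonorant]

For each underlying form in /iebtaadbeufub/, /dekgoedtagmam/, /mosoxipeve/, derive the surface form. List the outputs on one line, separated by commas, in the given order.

/iebtaadbeufub/: /b/ and /t/ form a stop–stop cluster, so [i] is inserted between them. /d/ and /b/ form a stop–stop cluster, so [i] is inserted between them. → [iebitaadibeufub].
/dekgoedtagmam/: /k/ and /g/ form a stop–stop cluster, so [i] is inserted between them. /d/ and /t/ form a stop–stop cluster, so [i] is inserted between them. → [dekigoeditagmam].
/mosoxipeve/: the rule's environment is not met; surfaces unchanged as [mosoxipeve].

iebitaadibeufub, dekigoeditagmam, mosoxipeve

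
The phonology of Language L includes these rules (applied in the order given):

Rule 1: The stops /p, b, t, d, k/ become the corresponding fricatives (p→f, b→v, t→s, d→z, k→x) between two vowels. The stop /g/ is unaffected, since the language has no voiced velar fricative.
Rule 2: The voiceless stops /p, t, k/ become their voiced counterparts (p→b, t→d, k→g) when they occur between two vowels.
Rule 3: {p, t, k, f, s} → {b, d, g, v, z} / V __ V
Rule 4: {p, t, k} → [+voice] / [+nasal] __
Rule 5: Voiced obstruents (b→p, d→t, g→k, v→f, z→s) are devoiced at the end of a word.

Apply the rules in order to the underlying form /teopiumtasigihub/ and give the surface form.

Rule 1 (intervocalic spirantization): /p/ is a stop between vowels /o/ and /i/, so it spirantizes to the fricative [f]. /teopiumtasigihub/ → teofiumtasigihub.
Rule 2 (intervocalic voicing): no segment meets the environment; /teofiumtasigihub/ is unchanged.
Rule 3 (intervocalic voicing): /f/ is a voiceless obstruent between vowels /o/ and /i/, so it voices to [v]. /s/ is a voiceless obstruent between vowels /a/ and /i/, so it voices to [z]. /teofiumtasigihub/ → teoviumtazigihub.
Rule 4 (post-nasal voicing): /t/ is a voiceless stop immediately after the nasal /m/, so it voices to [d]. /teoviumtazigihub/ → teoviumdazigihub.
Rule 5 (final devoicing): /b/ is a voiced obstruent in word-final position, so it devoices to [p]. /teoviumdazigihub/ → teoviumdazigihup.

teoviumdazigihup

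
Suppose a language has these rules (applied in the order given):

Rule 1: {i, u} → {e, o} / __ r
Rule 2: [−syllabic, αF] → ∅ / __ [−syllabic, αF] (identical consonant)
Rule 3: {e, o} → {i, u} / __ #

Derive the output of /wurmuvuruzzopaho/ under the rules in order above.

Rule 1 (pre-rhotic lowering): /u/ is a high vowel immediately before /r/, so it lowers to [o]. /u/ is a high vowel immediately before /r/, so it lowers to [o]. /wurmuvuruzzopaho/ → wormuvoruzzopaho.
Rule 2 (degemination): /zz/ is a geminate; the first /z/ deletes. /wormuvoruzzopaho/ → wormuvoruzopaho.
Rule 3 (final vowel raising): /o/ is a mid vowel in word-final position, so it raises to [u]. /wormuvoruzopaho/ → wormuvoruzopahu.

wormuvoruzopahu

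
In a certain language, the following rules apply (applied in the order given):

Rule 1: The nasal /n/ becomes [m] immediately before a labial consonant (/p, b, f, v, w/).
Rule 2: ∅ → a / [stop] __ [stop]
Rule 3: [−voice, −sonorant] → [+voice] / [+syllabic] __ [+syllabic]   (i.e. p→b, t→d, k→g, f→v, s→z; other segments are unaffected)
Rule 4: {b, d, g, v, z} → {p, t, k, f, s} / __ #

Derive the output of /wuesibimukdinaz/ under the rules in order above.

Rule 1 (nasal place assimilation): no segment meets the environment; /wuesibimukdinaz/ is unchanged.
Rule 2 (stop-cluster a-epenthesis): /k/ and /d/ form a stop–stop cluster, so [a] is inserted between them. /wuesibimukdinaz/ → wuesibimukadinaz.
Rule 3 (intervocalic voicing): /s/ is a voiceless obstruent between vowels /e/ and /i/, so it voices to [z]. /k/ is a voiceless obstruent between vowels /u/ and /a/, so it voices to [g]. /wuesibimukadinaz/ → wuezibimugadinaz.
Rule 4 (final devoicing): /z/ is a voiced obstruent in word-final position, so it devoices to [s]. /wuezibimugadinaz/ → wuezibimugadinas.

wuezibimugadinas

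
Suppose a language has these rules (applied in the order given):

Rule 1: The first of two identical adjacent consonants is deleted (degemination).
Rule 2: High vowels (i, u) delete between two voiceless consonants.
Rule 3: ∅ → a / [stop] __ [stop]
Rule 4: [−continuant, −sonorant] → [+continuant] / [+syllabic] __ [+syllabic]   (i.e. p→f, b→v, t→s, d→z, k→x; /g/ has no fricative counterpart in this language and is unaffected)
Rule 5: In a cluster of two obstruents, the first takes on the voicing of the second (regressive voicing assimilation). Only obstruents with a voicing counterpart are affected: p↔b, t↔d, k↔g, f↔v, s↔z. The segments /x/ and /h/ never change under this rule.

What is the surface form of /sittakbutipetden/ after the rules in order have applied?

staxavusafesazen

Rule 1 (degemination): /tt/ is a geminate; the first /t/ deletes. /sittakbutipetden/ → sitakbutipetden.
Rule 2 (high vowel syncope): /i/ is a high vowel flanked by voiceless consonants /s/ and /t/, so it deletes. /i/ is a high vowel flanked by voiceless consonants /t/ and /p/, so it deletes. /sitakbutipetden/ → stakbutpetden.
Rule 3 (stop-cluster a-epenthesis): /k/ and /b/ form a stop–stop cluster, so [a] is inserted between them. /t/ and /p/ form a stop–stop cluster, so [a] is inserted between them. /t/ and /d/ form a stop–stop cluster, so [a] is inserted between them. /stakbutpetden/ → stakabutapetaden.
Rule 4 (intervocalic spirantization): /k/ is a stop between vowels /a/ and /a/, so it spirantizes to the fricative [x]. /b/ is a stop between vowels /a/ and /u/, so it spirantizes to the fricative [v]. /t/ is a stop between vowels /u/ and /a/, so it spirantizes to the fricative [s]. /p/ is a stop between vowels /a/ and /e/, so it spirantizes to the fricative [f]. /t/ is a stop between vowels /e/ and /a/, so it spirantizes to the fricative [s]. /d/ is a stop between vowels /a/ and /e/, so it spirantizes to the fricative [z]. /stakabutapetaden/ → staxavusafesazen.
Rule 5 (regressive voicing assimilation): no segment meets the environment; /staxavusafesazen/ is unchanged.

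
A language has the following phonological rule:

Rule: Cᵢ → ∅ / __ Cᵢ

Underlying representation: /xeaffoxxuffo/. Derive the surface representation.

/ff/ is a geminate; the first /f/ deletes.
/xx/ is a geminate; the first /x/ deletes.
/ff/ is a geminate; the first /f/ deletes.
The other instances of /x/, /f/ do not occur in the required environment and remain unchanged.
Surface form: [xeafoxufo].

xeafoxufo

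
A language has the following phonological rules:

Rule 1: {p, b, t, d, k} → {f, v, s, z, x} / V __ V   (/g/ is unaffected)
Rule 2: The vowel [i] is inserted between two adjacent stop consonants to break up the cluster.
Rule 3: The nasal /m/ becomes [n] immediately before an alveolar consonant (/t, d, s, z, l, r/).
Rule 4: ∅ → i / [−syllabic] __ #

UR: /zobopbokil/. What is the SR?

Rule 1 (intervocalic spirantization): /b/ is a stop between vowels /o/ and /o/, so it spirantizes to the fricative [v]. /k/ is a stop between vowels /o/ and /i/, so it spirantizes to the fricative [x]. /zobopbokil/ → zovopboxil.
Rule 2 (stop-cluster i-epenthesis): /p/ and /b/ form a stop–stop cluster, so [i] is inserted between them. /zovopboxil/ → zovopiboxil.
Rule 3 (nasal place assimilation): no segment meets the environment; /zovopiboxil/ is unchanged.
Rule 4 (final i-epenthesis): the form ends in the consonant /l/, so [i] is inserted word-finally. /zovopiboxil/ → zovopiboxili.

zovopiboxili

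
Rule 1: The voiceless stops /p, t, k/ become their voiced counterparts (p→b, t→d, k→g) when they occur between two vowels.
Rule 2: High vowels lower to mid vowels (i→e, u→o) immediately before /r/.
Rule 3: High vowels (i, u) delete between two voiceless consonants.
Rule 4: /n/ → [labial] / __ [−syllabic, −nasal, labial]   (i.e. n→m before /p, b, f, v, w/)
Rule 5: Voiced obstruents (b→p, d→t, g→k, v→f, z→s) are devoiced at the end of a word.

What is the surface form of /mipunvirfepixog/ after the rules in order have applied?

mibumverfebixok

Rule 1 (intervocalic voicing): /p/ is a voiceless stop between vowels /i/ and /u/, so it voices to [b]. /p/ is a voiceless stop between vowels /e/ and /i/, so it voices to [b]. /mipunvirfepixog/ → mibunvirfebixog.
Rule 2 (pre-rhotic lowering): /i/ is a high vowel immediately before /r/, so it lowers to [e]. /mibunvirfebixog/ → mibunverfebixog.
Rule 3 (high vowel syncope): no segment meets the environment; /mibunverfebixog/ is unchanged.
Rule 4 (nasal place assimilation): /n/ precedes the labial consonant /v/, so it assimilates in place to [m]. /mibunverfebixog/ → mibumverfebixog.
Rule 5 (final devoicing): /g/ is a voiced obstruent in word-final position, so it devoices to [k]. /mibumverfebixog/ → mibumverfebixok.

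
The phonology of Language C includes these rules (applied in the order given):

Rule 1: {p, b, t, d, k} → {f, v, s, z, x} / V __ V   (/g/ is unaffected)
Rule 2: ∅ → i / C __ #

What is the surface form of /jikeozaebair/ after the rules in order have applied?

jixeozaevairi

Rule 1 (intervocalic spirantization): /k/ is a stop between vowels /i/ and /e/, so it spirantizes to the fricative [x]. /b/ is a stop between vowels /e/ and /a/, so it spirantizes to the fricative [v]. /jikeozaebair/ → jixeozaevair.
Rule 2 (final i-epenthesis): the form ends in the consonant /r/, so [i] is inserted word-finally. /jixeozaevair/ → jixeozaevairi.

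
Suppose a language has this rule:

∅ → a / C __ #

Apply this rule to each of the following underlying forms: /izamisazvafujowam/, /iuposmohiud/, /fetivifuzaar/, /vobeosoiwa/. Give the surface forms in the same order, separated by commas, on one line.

izamisazvafujowama, iuposmohiuda, fetivifuzaara, vobeosoiwa

/izamisazvafujowam/: the form ends in the consonant /m/, so [a] is inserted word-finally. → [izamisazvafujowama].
/iuposmohiud/: the form ends in the consonant /d/, so [a] is inserted word-finally. → [iuposmohiuda].
/fetivifuzaar/: the form ends in the consonant /r/, so [a] is inserted word-finally. → [fetivifuzaara].
/vobeosoiwa/: the rule's environment is not met; surfaces unchanged as [vobeosoiwa].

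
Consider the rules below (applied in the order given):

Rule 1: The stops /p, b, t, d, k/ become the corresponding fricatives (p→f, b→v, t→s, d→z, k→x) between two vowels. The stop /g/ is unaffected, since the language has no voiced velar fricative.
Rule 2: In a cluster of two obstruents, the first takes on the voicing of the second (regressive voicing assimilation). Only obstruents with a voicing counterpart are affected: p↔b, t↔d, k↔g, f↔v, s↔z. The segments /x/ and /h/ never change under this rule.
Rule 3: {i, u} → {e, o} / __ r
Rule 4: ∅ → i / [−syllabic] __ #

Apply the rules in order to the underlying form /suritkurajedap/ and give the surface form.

soritkorajezapi

Rule 1 (intervocalic spirantization): /d/ is a stop between vowels /e/ and /a/, so it spirantizes to the fricative [z]. /suritkurajedap/ → suritkurajezap.
Rule 2 (regressive voicing assimilation): no segment meets the environment; /suritkurajezap/ is unchanged.
Rule 3 (pre-rhotic lowering): /u/ is a high vowel immediately before /r/, so it lowers to [o]. /u/ is a high vowel immediately before /r/, so it lowers to [o]. /suritkurajezap/ → soritkorajezap.
Rule 4 (final i-epenthesis): the form ends in the consonant /p/, so [i] is inserted word-finally. /soritkorajezap/ → soritkorajezapi.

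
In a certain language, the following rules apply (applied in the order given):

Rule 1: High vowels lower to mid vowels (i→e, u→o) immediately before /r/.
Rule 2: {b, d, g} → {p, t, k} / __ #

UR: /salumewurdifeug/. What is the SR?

Rule 1 (pre-rhotic lowering): /u/ is a high vowel immediately before /r/, so it lowers to [o]. /salumewurdifeug/ → salumewordifeug.
Rule 2 (final devoicing): /g/ is a voiced stop in word-final position, so it devoices to [k]. /salumewordifeug/ → salumewordifeuk.

salumewordifeuk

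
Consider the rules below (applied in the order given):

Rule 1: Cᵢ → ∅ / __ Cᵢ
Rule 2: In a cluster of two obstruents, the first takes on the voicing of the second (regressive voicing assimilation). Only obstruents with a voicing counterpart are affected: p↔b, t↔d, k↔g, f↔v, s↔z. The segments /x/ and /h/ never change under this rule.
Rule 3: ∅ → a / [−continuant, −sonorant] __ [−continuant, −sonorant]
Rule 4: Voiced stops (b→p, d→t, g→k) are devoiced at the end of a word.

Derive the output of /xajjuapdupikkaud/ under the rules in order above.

xajuabadupikaut

Rule 1 (degemination): /jj/ is a geminate; the first /j/ deletes. /kk/ is a geminate; the first /k/ deletes. /xajjuapdupikkaud/ → xajuapdupikaud.
Rule 2 (regressive voicing assimilation): /p/ precedes the voiced obstruent /d/, so it voices to [b] by assimilation. /xajuapdupikaud/ → xajuabdupikaud.
Rule 3 (stop-cluster a-epenthesis): /b/ and /d/ form a stop–stop cluster, so [a] is inserted between them. /xajuabdupikaud/ → xajuabadupikaud.
Rule 4 (final devoicing): /d/ is a voiced stop in word-final position, so it devoices to [t]. /xajuabadupikaud/ → xajuabadupikaut.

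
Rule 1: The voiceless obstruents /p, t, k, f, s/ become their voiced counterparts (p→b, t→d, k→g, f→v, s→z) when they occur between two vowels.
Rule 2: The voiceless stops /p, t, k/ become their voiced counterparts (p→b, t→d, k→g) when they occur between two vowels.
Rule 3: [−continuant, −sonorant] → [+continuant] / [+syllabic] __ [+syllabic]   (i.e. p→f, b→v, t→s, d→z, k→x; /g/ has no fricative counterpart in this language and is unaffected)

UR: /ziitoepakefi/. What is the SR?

ziizoevagevi

Rule 1 (intervocalic voicing): /t/ is a voiceless obstruent between vowels /i/ and /o/, so it voices to [d]. /p/ is a voiceless obstruent between vowels /e/ and /a/, so it voices to [b]. /k/ is a voiceless obstruent between vowels /a/ and /e/, so it voices to [g]. /f/ is a voiceless obstruent between vowels /e/ and /i/, so it voices to [v]. /ziitoepakefi/ → ziidoebagevi.
Rule 2 (intervocalic voicing): no segment meets the environment; /ziidoebagevi/ is unchanged.
Rule 3 (intervocalic spirantization): /d/ is a stop between vowels /i/ and /o/, so it spirantizes to the fricative [z]. /b/ is a stop between vowels /e/ and /a/, so it spirantizes to the fricative [v]. /ziidoebagevi/ → ziizoevagevi.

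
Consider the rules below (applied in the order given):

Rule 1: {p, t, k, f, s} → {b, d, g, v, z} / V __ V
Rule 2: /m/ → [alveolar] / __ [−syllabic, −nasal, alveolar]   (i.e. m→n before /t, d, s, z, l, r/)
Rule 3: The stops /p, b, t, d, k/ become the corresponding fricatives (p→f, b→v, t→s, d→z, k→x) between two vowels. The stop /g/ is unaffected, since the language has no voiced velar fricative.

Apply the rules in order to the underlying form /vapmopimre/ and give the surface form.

Rule 1 (intervocalic voicing): /p/ is a voiceless obstruent between vowels /o/ and /i/, so it voices to [b]. /vapmopimre/ → vapmobimre.
Rule 2 (nasal place assimilation): /m/ precedes the alveolar consonant /r/, so it assimilates in place to [n]. /vapmobimre/ → vapmobinre.
Rule 3 (intervocalic spirantization): /b/ is a stop between vowels /o/ and /i/, so it spirantizes to the fricative [v]. /vapmobinre/ → vapmovinre.

vapmovinre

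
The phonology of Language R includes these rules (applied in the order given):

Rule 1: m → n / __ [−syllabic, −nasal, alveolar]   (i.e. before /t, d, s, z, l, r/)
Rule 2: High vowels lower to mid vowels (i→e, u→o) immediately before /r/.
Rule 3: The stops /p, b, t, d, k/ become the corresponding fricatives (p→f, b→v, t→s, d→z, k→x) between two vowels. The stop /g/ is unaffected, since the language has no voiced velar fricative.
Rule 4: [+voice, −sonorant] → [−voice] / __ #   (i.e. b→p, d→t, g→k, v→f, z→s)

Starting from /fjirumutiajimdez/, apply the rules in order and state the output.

Rule 1 (nasal place assimilation): /m/ precedes the alveolar consonant /d/, so it assimilates in place to [n]. /fjirumutiajimdez/ → fjirumutiajindez.
Rule 2 (pre-rhotic lowering): /i/ is a high vowel immediately before /r/, so it lowers to [e]. /fjirumutiajindez/ → fjerumutiajindez.
Rule 3 (intervocalic spirantization): /t/ is a stop between vowels /u/ and /i/, so it spirantizes to the fricative [s]. /fjerumutiajindez/ → fjerumusiajindez.
Rule 4 (final devoicing): /z/ is a voiced obstruent in word-final position, so it devoices to [s]. /fjerumusiajindez/ → fjerumusiajindes.

fjerumusiajindes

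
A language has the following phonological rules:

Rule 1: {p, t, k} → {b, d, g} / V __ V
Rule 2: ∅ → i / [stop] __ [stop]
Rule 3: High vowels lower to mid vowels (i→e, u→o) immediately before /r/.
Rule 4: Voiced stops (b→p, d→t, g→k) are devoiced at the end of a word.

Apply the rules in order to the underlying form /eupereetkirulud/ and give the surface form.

Rule 1 (intervocalic voicing): /p/ is a voiceless stop between vowels /u/ and /e/, so it voices to [b]. /eupereetkirulud/ → eubereetkirulud.
Rule 2 (stop-cluster i-epenthesis): /t/ and /k/ form a stop–stop cluster, so [i] is inserted between them. /eubereetkirulud/ → eubereetikirulud.
Rule 3 (pre-rhotic lowering): /i/ is a high vowel immediately before /r/, so it lowers to [e]. /eubereetikirulud/ → eubereetikerulud.
Rule 4 (final devoicing): /d/ is a voiced stop in word-final position, so it devoices to [t]. /eubereetikerulud/ → eubereetikerulut.

eubereetikerulut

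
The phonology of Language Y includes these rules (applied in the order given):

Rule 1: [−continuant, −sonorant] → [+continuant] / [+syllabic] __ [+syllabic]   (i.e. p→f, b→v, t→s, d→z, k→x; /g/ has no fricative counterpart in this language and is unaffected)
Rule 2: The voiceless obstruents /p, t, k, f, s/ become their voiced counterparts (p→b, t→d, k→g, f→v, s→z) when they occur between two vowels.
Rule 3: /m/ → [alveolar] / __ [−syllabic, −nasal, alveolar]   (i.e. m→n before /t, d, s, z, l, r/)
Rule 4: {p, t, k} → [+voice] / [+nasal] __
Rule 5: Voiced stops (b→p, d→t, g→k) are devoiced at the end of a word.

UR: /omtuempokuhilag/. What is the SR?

onduemboxuhilak

Rule 1 (intervocalic spirantization): /k/ is a stop between vowels /o/ and /u/, so it spirantizes to the fricative [x]. /omtuempokuhilag/ → omtuempoxuhilag.
Rule 2 (intervocalic voicing): no segment meets the environment; /omtuempoxuhilag/ is unchanged.
Rule 3 (nasal place assimilation): /m/ precedes the alveolar consonant /t/, so it assimilates in place to [n]. /omtuempoxuhilag/ → ontuempoxuhilag.
Rule 4 (post-nasal voicing): /t/ is a voiceless stop immediately after the nasal /n/, so it voices to [d]. /p/ is a voiceless stop immediately after the nasal /m/, so it voices to [b]. /ontuempoxuhilag/ → onduemboxuhilag.
Rule 5 (final devoicing): /g/ is a voiced stop in word-final position, so it devoices to [k]. /onduemboxuhilag/ → onduemboxuhilak.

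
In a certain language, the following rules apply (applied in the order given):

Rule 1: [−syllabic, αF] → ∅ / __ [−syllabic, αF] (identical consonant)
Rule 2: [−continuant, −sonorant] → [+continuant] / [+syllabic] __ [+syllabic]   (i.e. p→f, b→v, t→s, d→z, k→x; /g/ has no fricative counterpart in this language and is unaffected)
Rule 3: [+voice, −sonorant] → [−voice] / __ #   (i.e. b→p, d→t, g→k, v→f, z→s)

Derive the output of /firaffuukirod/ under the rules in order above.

Rule 1 (degemination): /ff/ is a geminate; the first /f/ deletes. /firaffuukirod/ → firafuukirod.
Rule 2 (intervocalic spirantization): /k/ is a stop between vowels /u/ and /i/, so it spirantizes to the fricative [x]. /firafuukirod/ → firafuuxirod.
Rule 3 (final devoicing): /d/ is a voiced obstruent in word-final position, so it devoices to [t]. /firafuuxirod/ → firafuuxirot.

firafuuxirot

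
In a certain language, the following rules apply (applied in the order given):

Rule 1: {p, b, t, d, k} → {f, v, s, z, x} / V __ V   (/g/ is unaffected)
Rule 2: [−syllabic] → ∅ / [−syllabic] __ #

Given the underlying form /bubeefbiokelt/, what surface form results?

Rule 1 (intervocalic spirantization): /b/ is a stop between vowels /u/ and /e/, so it spirantizes to the fricative [v]. /k/ is a stop between vowels /o/ and /e/, so it spirantizes to the fricative [x]. /bubeefbiokelt/ → buveefbioxelt.
Rule 2 (final cluster simplification): /t/ is the second consonant of a word-final cluster /lt/, so it deletes. /buveefbioxelt/ → buveefbioxel.

buveefbioxel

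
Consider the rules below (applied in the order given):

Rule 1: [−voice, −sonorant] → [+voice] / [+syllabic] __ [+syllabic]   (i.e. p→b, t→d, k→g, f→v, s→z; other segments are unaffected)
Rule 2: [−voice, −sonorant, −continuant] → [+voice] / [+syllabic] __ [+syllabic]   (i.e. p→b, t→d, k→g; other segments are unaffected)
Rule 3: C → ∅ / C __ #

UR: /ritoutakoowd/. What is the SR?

ridoudagoow

Rule 1 (intervocalic voicing): /t/ is a voiceless obstruent between vowels /i/ and /o/, so it voices to [d]. /t/ is a voiceless obstruent between vowels /u/ and /a/, so it voices to [d]. /k/ is a voiceless obstruent between vowels /a/ and /o/, so it voices to [g]. /ritoutakoowd/ → ridoudagoowd.
Rule 2 (intervocalic voicing): no segment meets the environment; /ridoudagoowd/ is unchanged.
Rule 3 (final cluster simplification): /d/ is the second consonant of a word-final cluster /wd/, so it deletes. /ridoudagoowd/ → ridoudagoow.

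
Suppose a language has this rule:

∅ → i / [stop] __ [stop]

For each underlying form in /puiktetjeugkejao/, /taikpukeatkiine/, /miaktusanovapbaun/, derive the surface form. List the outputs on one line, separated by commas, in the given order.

/puiktetjeugkejao/: /k/ and /t/ form a stop–stop cluster, so [i] is inserted between them. /g/ and /k/ form a stop–stop cluster, so [i] is inserted between them. → [puikitetjeugikejao].
/taikpukeatkiine/: /k/ and /p/ form a stop–stop cluster, so [i] is inserted between them. /t/ and /k/ form a stop–stop cluster, so [i] is inserted between them. → [taikipukeatikiine].
/miaktusanovapbaun/: /k/ and /t/ form a stop–stop cluster, so [i] is inserted between them. /p/ and /b/ form a stop–stop cluster, so [i] is inserted between them. → [miakitusanovapibaun].

puikitetjeugikejao, taikipukeatikiine, miakitusanovapibaun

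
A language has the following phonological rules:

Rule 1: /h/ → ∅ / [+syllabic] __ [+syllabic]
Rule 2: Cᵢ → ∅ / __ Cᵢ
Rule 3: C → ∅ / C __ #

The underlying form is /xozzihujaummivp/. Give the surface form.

xoziujaumiv

Rule 1 (intervocalic h-deletion): /h/ occurs between vowels /i/ and /u/, so it deletes. /xozzihujaummivp/ → xozziujaummivp.
Rule 2 (degemination): /zz/ is a geminate; the first /z/ deletes. /mm/ is a geminate; the first /m/ deletes. /xozziujaummivp/ → xoziujaumivp.
Rule 3 (final cluster simplification): /p/ is the second consonant of a word-final cluster /vp/, so it deletes. /xoziujaumivp/ → xoziujaumiv.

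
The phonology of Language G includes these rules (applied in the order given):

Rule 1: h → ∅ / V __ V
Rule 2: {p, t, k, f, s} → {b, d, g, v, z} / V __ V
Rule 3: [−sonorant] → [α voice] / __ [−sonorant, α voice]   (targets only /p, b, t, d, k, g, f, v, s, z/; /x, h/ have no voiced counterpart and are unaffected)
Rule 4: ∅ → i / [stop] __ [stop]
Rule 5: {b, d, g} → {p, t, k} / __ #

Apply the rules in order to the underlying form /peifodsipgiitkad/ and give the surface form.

Rule 1 (intervocalic h-deletion): no segment meets the environment; /peifodsipgiitkad/ is unchanged.
Rule 2 (intervocalic voicing): /f/ is a voiceless obstruent between vowels /i/ and /o/, so it voices to [v]. /peifodsipgiitkad/ → peivodsipgiitkad.
Rule 3 (regressive voicing assimilation): /d/ precedes the voiceless obstruent /s/, so it devoices to [t] by assimilation. /p/ precedes the voiced obstruent /g/, so it voices to [b] by assimilation. /peivodsipgiitkad/ → peivotsibgiitkad.
Rule 4 (stop-cluster i-epenthesis): /b/ and /g/ form a stop–stop cluster, so [i] is inserted between them. /t/ and /k/ form a stop–stop cluster, so [i] is inserted between them. /peivotsibgiitkad/ → peivotsibigiitikad.
Rule 5 (final devoicing): /d/ is a voiced stop in word-final position, so it devoices to [t]. /peivotsibigiitikad/ → peivotsibigiitikat.

peivotsibigiitikat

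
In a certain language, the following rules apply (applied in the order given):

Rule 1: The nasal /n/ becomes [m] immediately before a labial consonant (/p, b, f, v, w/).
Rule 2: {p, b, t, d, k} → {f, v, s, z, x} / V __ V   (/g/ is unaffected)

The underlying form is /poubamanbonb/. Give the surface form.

pouvamambomb

Rule 1 (nasal place assimilation): /n/ precedes the labial consonant /b/, so it assimilates in place to [m]. /n/ precedes the labial consonant /b/, so it assimilates in place to [m]. /poubamanbonb/ → poubamambomb.
Rule 2 (intervocalic spirantization): /b/ is a stop between vowels /u/ and /a/, so it spirantizes to the fricative [v]. /poubamambomb/ → pouvamambomb.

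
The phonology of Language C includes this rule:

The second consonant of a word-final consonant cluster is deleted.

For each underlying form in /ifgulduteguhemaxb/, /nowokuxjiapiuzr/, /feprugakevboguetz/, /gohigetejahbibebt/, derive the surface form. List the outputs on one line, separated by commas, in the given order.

ifgulduteguhemax, nowokuxjiapiuz, feprugakevboguet, gohigetejahbibeb

/ifgulduteguhemaxb/: /b/ is the second consonant of a word-final cluster /xb/, so it deletes. → [ifgulduteguhemax].
/nowokuxjiapiuzr/: /r/ is the second consonant of a word-final cluster /zr/, so it deletes. → [nowokuxjiapiuz].
/feprugakevboguetz/: /z/ is the second consonant of a word-final cluster /tz/, so it deletes. → [feprugakevboguet].
/gohigetejahbibebt/: /t/ is the second consonant of a word-final cluster /bt/, so it deletes. → [gohigetejahbibeb].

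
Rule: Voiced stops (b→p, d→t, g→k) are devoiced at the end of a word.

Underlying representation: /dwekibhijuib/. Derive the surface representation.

dwekibhijuip

Scanning /dwekibhijuib/: /d/ at position 1 is not in the conditioning environment; /b/ at position 6 is not in the conditioning environment; /b/ is a voiced stop in word-final position, so it devoices to [p].
Result: [dwekibhijuip].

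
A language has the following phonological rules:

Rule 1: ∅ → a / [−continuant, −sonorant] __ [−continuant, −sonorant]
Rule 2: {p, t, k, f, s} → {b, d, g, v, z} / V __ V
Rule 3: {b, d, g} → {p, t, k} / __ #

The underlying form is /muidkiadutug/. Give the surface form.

Rule 1 (stop-cluster a-epenthesis): /d/ and /k/ form a stop–stop cluster, so [a] is inserted between them. /muidkiadutug/ → muidakiadutug.
Rule 2 (intervocalic voicing): /k/ is a voiceless obstruent between vowels /a/ and /i/, so it voices to [g]. /t/ is a voiceless obstruent between vowels /u/ and /u/, so it voices to [d]. /muidakiadutug/ → muidagiadudug.
Rule 3 (final devoicing): /g/ is a voiced stop in word-final position, so it devoices to [k]. /muidagiadudug/ → muidagiaduduk.

muidagiaduduk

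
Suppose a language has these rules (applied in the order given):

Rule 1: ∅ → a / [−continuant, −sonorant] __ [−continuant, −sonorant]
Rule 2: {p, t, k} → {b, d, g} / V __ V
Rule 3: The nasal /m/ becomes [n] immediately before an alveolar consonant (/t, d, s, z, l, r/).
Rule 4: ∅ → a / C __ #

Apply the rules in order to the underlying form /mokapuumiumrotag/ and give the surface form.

Rule 1 (stop-cluster a-epenthesis): no segment meets the environment; /mokapuumiumrotag/ is unchanged.
Rule 2 (intervocalic voicing): /k/ is a voiceless stop between vowels /o/ and /a/, so it voices to [g]. /p/ is a voiceless stop between vowels /a/ and /u/, so it voices to [b]. /t/ is a voiceless stop between vowels /o/ and /a/, so it voices to [d]. /mokapuumiumrotag/ → mogabuumiumrodag.
Rule 3 (nasal place assimilation): /m/ precedes the alveolar consonant /r/, so it assimilates in place to [n]. /mogabuumiumrodag/ → mogabuumiunrodag.
Rule 4 (final a-epenthesis): the form ends in the consonant /g/, so [a] is inserted word-finally. /mogabuumiunrodag/ → mogabuumiunrodaga.

mogabuumiunrodaga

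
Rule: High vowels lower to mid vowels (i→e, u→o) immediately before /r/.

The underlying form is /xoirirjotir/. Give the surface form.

/i/ is a high vowel immediately before /r/, so it lowers to [e].
/i/ is a high vowel immediately before /r/, so it lowers to [e].
/i/ is a high vowel immediately before /r/, so it lowers to [e].
Surface form: [xoererjoter].

xoererjoter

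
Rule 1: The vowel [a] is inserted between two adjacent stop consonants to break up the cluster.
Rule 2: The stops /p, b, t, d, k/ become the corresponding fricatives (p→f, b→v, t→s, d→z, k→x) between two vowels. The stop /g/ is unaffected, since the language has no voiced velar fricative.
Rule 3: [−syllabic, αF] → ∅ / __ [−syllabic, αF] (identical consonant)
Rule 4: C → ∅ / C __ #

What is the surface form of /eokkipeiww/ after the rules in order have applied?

eoxaxifeiw

Rule 1 (stop-cluster a-epenthesis): /k/ and /k/ form a stop–stop cluster, so [a] is inserted between them. /eokkipeiww/ → eokakipeiww.
Rule 2 (intervocalic spirantization): /k/ is a stop between vowels /o/ and /a/, so it spirantizes to the fricative [x]. /k/ is a stop between vowels /a/ and /i/, so it spirantizes to the fricative [x]. /p/ is a stop between vowels /i/ and /e/, so it spirantizes to the fricative [f]. /eokakipeiww/ → eoxaxifeiww.
Rule 3 (degemination): /ww/ is a geminate; the first /w/ deletes. /eoxaxifeiww/ → eoxaxifeiw.
Rule 4 (final cluster simplification): no segment meets the environment; /eoxaxifeiw/ is unchanged.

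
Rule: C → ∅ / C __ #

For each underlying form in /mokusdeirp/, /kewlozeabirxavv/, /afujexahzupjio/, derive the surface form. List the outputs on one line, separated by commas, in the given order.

/mokusdeirp/: /p/ is the second consonant of a word-final cluster /rp/, so it deletes. → [mokusdeir].
/kewlozeabirxavv/: /v/ is the second consonant of a word-final cluster /vv/, so it deletes. → [kewlozeabirxav].
/afujexahzupjio/: the rule's environment is not met; surfaces unchanged as [afujexahzupjio].

mokusdeir, kewlozeabirxav, afujexahzupjio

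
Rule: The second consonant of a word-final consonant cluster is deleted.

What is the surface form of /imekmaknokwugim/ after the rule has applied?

imekmaknokwugim

No segment of /imekmaknokwugim/ meets the structural description of the rule, so the form surfaces unchanged.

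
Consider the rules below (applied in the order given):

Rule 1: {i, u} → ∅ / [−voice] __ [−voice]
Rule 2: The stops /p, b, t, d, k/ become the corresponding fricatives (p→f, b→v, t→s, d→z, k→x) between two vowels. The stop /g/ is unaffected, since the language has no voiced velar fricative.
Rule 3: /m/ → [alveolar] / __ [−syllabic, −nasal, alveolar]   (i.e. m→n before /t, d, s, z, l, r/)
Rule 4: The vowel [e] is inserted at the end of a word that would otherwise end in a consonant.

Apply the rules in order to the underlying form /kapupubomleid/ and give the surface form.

kappuvonleide

Rule 1 (high vowel syncope): /u/ is a high vowel flanked by voiceless consonants /p/ and /p/, so it deletes. /kapupubomleid/ → kappubomleid.
Rule 2 (intervocalic spirantization): /b/ is a stop between vowels /u/ and /o/, so it spirantizes to the fricative [v]. /kappubomleid/ → kappuvomleid.
Rule 3 (nasal place assimilation): /m/ precedes the alveolar consonant /l/, so it assimilates in place to [n]. /kappuvomleid/ → kappuvonleid.
Rule 4 (final e-epenthesis): the form ends in the consonant /d/, so [e] is inserted word-finally. /kappuvonleid/ → kappuvonleide.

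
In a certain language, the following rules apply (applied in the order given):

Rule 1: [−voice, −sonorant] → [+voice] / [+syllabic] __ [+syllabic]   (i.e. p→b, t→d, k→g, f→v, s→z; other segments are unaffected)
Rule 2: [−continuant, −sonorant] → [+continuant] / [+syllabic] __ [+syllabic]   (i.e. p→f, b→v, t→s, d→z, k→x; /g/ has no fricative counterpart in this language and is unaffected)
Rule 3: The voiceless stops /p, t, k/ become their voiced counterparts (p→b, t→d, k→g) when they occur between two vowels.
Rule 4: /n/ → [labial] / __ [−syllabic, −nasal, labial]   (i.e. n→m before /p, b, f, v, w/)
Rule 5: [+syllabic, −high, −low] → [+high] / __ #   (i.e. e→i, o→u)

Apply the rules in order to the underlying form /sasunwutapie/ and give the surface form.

Rule 1 (intervocalic voicing): /s/ is a voiceless obstruent between vowels /a/ and /u/, so it voices to [z]. /t/ is a voiceless obstruent between vowels /u/ and /a/, so it voices to [d]. /p/ is a voiceless obstruent between vowels /a/ and /i/, so it voices to [b]. /sasunwutapie/ → sazunwudabie.
Rule 2 (intervocalic spirantization): /d/ is a stop between vowels /u/ and /a/, so it spirantizes to the fricative [z]. /b/ is a stop between vowels /a/ and /i/, so it spirantizes to the fricative [v]. /sazunwudabie/ → sazunwuzavie.
Rule 3 (intervocalic voicing): no segment meets the environment; /sazunwuzavie/ is unchanged.
Rule 4 (nasal place assimilation): /n/ precedes the labial consonant /w/, so it assimilates in place to [m]. /sazunwuzavie/ → sazumwuzavie.
Rule 5 (final vowel raising): /e/ is a mid vowel in word-final position, so it raises to [i]. /sazumwuzavie/ → sazumwuzavii.

sazumwuzavii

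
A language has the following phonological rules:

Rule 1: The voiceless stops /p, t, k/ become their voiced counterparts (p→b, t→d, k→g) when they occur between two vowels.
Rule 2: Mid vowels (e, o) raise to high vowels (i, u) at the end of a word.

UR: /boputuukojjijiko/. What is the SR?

bobuduugojjijigu

Rule 1 (intervocalic voicing): /p/ is a voiceless stop between vowels /o/ and /u/, so it voices to [b]. /t/ is a voiceless stop between vowels /u/ and /u/, so it voices to [d]. /k/ is a voiceless stop between vowels /u/ and /o/, so it voices to [g]. /k/ is a voiceless stop between vowels /i/ and /o/, so it voices to [g]. /boputuukojjijiko/ → bobuduugojjijigo.
Rule 2 (final vowel raising): /o/ is a mid vowel in word-final position, so it raises to [u]. /bobuduugojjijigo/ → bobuduugojjijigu.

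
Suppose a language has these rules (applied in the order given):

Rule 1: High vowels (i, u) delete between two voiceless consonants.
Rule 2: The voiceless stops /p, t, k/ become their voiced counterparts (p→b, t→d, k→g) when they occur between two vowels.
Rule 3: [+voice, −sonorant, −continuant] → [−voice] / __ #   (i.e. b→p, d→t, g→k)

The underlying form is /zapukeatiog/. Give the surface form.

zapkeadiok

Rule 1 (high vowel syncope): /u/ is a high vowel flanked by voiceless consonants /p/ and /k/, so it deletes. /zapukeatiog/ → zapkeatiog.
Rule 2 (intervocalic voicing): /t/ is a voiceless stop between vowels /a/ and /i/, so it voices to [d]. /zapkeatiog/ → zapkeadiog.
Rule 3 (final devoicing): /g/ is a voiced stop in word-final position, so it devoices to [k]. /zapkeadiog/ → zapkeadiok.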